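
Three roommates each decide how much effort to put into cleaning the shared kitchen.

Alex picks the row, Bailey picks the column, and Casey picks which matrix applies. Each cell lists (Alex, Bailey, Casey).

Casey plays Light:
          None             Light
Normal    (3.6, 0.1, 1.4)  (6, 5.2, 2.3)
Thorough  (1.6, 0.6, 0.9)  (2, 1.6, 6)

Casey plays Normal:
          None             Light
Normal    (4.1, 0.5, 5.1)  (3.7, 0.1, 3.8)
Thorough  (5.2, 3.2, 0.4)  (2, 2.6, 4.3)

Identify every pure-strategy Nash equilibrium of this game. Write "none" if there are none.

For each player, find the best response to each opponent profile; mutual best responses are the pure NE.
Alex against (None, Light): payoffs 3.6, 1.6 → best response Normal.
Alex against (None, Normal): payoffs 4.1, 5.2 → best response Thorough.
Alex against (Light, Light): payoffs 6, 2 → best response Normal.
Alex against (Light, Normal): payoffs 3.7, 2 → best response Normal.
Bailey against (Normal, Light): payoffs 0.1, 5.2 → best response Light.
Bailey against (Normal, Normal): payoffs 0.5, 0.1 → best response None.
Bailey against (Thorough, Light): payoffs 0.6, 1.6 → best response Light.
Bailey against (Thorough, Normal): payoffs 3.2, 2.6 → best response None.
Casey against (Normal, None): payoffs 1.4, 5.1 → best response Normal.
Casey against (Normal, Light): payoffs 2.3, 3.8 → best response Normal.
Casey against (Thorough, None): payoffs 0.9, 0.4 → best response Light.
Casey against (Thorough, Light): payoffs 6, 4.3 → best response Light.
No profile is a mutual best response for all players.

This game has no pure Nash equilibrium.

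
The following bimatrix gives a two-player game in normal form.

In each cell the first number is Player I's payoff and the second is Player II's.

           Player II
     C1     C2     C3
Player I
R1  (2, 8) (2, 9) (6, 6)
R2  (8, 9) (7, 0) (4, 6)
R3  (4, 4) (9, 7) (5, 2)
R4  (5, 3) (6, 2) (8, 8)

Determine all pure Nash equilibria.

Player I against C1: payoffs 2, 8, 4, 5 → best response R2.
Player I against C2: payoffs 2, 7, 9, 6 → best response R3.
Player I against C3: payoffs 6, 4, 5, 8 → best response R4.
Player II against R1: payoffs 8, 9, 6 → best response C2.
Player II against R2: payoffs 9, 0, 6 → best response C1.
Player II against R3: payoffs 4, 7, 2 → best response C2.
Player II against R4: payoffs 3, 2, 8 → best response C3.
Mutual best responses: (R2, C1); (R3, C2); (R4, C3).

Pure-strategy Nash equilibria: (R2, C1); (R3, C2); (R4, C3)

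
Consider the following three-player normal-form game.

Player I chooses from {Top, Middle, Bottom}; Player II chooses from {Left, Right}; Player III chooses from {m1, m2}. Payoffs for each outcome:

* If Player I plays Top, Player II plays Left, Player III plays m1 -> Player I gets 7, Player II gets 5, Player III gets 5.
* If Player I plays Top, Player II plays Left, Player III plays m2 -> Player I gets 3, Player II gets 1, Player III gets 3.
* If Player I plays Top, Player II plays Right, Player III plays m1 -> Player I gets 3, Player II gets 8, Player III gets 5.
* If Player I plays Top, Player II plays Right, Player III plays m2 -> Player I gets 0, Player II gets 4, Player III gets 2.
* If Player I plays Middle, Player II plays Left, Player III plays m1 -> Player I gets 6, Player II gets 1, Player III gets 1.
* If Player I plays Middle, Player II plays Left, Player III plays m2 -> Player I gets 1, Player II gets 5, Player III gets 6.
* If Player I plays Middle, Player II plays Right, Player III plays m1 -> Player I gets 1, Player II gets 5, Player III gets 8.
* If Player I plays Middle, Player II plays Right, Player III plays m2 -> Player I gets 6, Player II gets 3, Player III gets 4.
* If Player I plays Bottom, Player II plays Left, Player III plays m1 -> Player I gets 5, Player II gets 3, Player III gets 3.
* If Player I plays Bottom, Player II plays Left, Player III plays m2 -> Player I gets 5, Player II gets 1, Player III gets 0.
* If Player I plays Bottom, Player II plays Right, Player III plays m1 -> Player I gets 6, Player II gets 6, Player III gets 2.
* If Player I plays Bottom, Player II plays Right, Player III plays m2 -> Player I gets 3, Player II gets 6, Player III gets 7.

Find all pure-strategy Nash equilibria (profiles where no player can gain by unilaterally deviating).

No pure-strategy Nash equilibrium.

Player I against (Left, m1): payoffs 7, 6, 5 → best response Top.
Player I against (Left, m2): payoffs 3, 1, 5 → best response Bottom.
Player I against (Right, m1): payoffs 3, 1, 6 → best response Bottom.
Player I against (Right, m2): payoffs 0, 6, 3 → best response Middle.
Player II against (Top, m1): payoffs 5, 8 → best response Right.
Player II against (Top, m2): payoffs 1, 4 → best response Right.
Player II against (Middle, m1): payoffs 1, 5 → best response Right.
Player II against (Middle, m2): payoffs 5, 3 → best response Left.
Player II against (Bottom, m1): payoffs 3, 6 → best response Right.
Player II against (Bottom, m2): payoffs 1, 6 → best response Right.
Player III against (Top, Left): payoffs 5, 3 → best response m1.
Player III against (Top, Right): payoffs 5, 2 → best response m1.
Player III against (Middle, Left): payoffs 1, 6 → best response m2.
Player III against (Middle, Right): payoffs 8, 4 → best response m1.
Player III against (Bottom, Left): payoffs 3, 0 → best response m1.
Player III against (Bottom, Right): payoffs 2, 7 → best response m2.
No profile is a mutual best response for all players.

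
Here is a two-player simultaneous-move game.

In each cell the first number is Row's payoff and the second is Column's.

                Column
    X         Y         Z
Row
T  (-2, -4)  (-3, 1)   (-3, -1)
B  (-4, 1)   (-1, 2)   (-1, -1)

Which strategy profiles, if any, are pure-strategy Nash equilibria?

(T, X): Column can switch to Y (-4 → 1). Not NE.
(T, Y): Row can switch to B (-3 → -1). Not NE.
(T, Z): Row can switch to B (-3 → -1). Not NE.
(B, X): Row can switch to T (-4 → -2). Not NE.
(B, Y): Row gets -1, best alternative -3; Column gets 2, best alternative 1. No profitable deviation — NE.
(B, Z): Column can switch to X (-1 → 1). Not NE.

The unique pure-strategy Nash equilibrium is (B, Y).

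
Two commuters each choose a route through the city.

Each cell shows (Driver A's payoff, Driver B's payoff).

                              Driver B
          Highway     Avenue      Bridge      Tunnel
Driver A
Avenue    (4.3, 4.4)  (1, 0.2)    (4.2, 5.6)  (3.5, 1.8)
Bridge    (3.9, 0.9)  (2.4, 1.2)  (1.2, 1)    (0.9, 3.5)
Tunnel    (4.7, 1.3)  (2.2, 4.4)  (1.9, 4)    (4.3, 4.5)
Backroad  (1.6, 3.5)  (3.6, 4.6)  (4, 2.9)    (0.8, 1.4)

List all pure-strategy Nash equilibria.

Check each profile: it is a Nash equilibrium iff no player can strictly gain by switching unilaterally.
(Avenue, Highway): Driver A can switch to Tunnel (4.3 → 4.7). Not NE.
(Avenue, Avenue): Driver A can switch to Bridge (1 → 2.4). Not NE.
(Avenue, Bridge): Driver A gets 4.2, best alternative 4; Driver B gets 5.6, best alternative 4.4. No profitable deviation — NE.
(Avenue, Tunnel): Driver A can switch to Tunnel (3.5 → 4.3). Not NE.
(Bridge, Highway): Driver A can switch to Avenue (3.9 → 4.3). Not NE.
(Bridge, Avenue): Driver A can switch to Backroad (2.4 → 3.6). Not NE.
(Bridge, Bridge): Driver A can switch to Avenue (1.2 → 4.2). Not NE.
(Tunnel, Tunnel): Driver A gets 4.3, best alternative 3.5; Driver B gets 4.5, best alternative 4.4. No profitable deviation — NE.
(Backroad, Avenue): Driver A gets 3.6, best alternative 2.4; Driver B gets 4.6, best alternative 3.5. No profitable deviation — NE.
(The remaining 7 profiles each have a profitable deviation by the same check.)

Pure-strategy Nash equilibria: (Avenue, Bridge); (Tunnel, Tunnel); (Backroad, Avenue)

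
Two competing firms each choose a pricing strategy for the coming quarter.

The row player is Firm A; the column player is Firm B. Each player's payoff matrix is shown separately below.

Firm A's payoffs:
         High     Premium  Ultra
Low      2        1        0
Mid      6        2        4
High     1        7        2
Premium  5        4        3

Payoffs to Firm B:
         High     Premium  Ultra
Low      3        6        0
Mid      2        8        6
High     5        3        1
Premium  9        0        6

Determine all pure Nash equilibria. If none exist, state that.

There is no pure-strategy Nash equilibrium.

For each strategy profile, look for a profitable unilateral deviation.
(Low, High): Firm A can switch to Mid (2 → 6). Not NE.
(Low, Premium): Firm A can switch to Mid (1 → 2). Not NE.
(Low, Ultra): Firm A can switch to Mid (0 → 4). Not NE.
(Mid, High): Firm B can switch to Premium (2 → 8). Not NE.
(Mid, Premium): Firm A can switch to High (2 → 7). Not NE.
(Mid, Ultra): Firm B can switch to Premium (6 → 8). Not NE.
(The remaining 6 profiles each have a profitable deviation by the same check.)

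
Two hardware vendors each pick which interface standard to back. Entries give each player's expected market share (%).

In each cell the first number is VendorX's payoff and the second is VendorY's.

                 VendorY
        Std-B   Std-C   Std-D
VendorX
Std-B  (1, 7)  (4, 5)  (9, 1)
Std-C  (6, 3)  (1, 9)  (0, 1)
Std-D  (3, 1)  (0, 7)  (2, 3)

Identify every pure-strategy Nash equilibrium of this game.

(Std-B, Std-B): VendorX can switch to Std-C (1 → 6). Not NE.
(Std-B, Std-C): VendorY can switch to Std-B (5 → 7). Not NE.
(Std-B, Std-D): VendorY can switch to Std-B (1 → 7). Not NE.
(Std-C, Std-B): VendorY can switch to Std-C (3 → 9). Not NE.
(Std-C, Std-C): VendorX can switch to Std-B (1 → 4). Not NE.
(Std-C, Std-D): VendorX can switch to Std-B (0 → 9). Not NE.
(The remaining 3 profiles each have a profitable deviation by the same check.)

This game has no pure Nash equilibrium.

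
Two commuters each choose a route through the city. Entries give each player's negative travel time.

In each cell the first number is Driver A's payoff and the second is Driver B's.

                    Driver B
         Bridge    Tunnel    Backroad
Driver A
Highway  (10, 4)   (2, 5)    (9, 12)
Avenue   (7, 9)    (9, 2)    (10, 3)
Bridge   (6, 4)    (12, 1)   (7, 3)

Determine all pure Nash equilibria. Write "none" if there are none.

This game has no pure Nash equilibrium.

Driver A against Bridge: payoffs 10, 7, 6 → best response Highway.
Driver A against Tunnel: payoffs 2, 9, 12 → best response Bridge.
Driver A against Backroad: payoffs 9, 10, 7 → best response Avenue.
Driver B against Highway: payoffs 4, 5, 12 → best response Backroad.
Driver B against Avenue: payoffs 9, 2, 3 → best response Bridge.
Driver B against Bridge: payoffs 4, 1, 3 → best response Bridge.
No profile is a mutual best response for all players.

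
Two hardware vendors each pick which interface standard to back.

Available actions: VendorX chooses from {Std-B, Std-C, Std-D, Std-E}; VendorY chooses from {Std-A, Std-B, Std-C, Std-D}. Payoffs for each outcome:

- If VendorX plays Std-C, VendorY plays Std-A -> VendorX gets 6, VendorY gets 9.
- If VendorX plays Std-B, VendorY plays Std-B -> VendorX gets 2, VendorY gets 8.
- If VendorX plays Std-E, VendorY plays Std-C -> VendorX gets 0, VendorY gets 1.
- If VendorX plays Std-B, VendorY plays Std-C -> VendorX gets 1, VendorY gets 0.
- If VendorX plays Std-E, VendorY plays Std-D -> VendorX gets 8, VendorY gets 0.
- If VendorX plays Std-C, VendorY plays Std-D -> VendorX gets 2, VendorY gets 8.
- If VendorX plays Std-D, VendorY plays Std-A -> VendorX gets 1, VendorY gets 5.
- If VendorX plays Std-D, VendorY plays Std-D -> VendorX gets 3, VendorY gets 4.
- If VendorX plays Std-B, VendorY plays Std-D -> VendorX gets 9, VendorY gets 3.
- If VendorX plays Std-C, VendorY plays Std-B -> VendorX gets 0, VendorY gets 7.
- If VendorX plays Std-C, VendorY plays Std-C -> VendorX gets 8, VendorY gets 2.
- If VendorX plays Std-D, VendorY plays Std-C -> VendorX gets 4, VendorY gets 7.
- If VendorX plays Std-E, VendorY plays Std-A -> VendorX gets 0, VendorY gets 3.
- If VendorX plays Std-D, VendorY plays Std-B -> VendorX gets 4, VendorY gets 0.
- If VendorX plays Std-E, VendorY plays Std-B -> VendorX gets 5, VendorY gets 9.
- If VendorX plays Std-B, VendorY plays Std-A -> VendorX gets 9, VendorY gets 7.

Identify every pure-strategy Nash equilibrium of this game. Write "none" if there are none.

VendorX against Std-A: payoffs 9, 6, 1, 0 → best response Std-B.
VendorX against Std-B: payoffs 2, 0, 4, 5 → best response Std-E.
VendorX against Std-C: payoffs 1, 8, 4, 0 → best response Std-C.
VendorX against Std-D: payoffs 9, 2, 3, 8 → best response Std-B.
VendorY against Std-B: payoffs 7, 8, 0, 3 → best response Std-B.
VendorY against Std-C: payoffs 9, 7, 2, 8 → best response Std-A.
VendorY against Std-D: payoffs 5, 0, 7, 4 → best response Std-C.
VendorY against Std-E: payoffs 3, 9, 1, 0 → best response Std-B.
Mutual best responses: (Std-E, Std-B).

Pure NE: (Std-E, Std-B)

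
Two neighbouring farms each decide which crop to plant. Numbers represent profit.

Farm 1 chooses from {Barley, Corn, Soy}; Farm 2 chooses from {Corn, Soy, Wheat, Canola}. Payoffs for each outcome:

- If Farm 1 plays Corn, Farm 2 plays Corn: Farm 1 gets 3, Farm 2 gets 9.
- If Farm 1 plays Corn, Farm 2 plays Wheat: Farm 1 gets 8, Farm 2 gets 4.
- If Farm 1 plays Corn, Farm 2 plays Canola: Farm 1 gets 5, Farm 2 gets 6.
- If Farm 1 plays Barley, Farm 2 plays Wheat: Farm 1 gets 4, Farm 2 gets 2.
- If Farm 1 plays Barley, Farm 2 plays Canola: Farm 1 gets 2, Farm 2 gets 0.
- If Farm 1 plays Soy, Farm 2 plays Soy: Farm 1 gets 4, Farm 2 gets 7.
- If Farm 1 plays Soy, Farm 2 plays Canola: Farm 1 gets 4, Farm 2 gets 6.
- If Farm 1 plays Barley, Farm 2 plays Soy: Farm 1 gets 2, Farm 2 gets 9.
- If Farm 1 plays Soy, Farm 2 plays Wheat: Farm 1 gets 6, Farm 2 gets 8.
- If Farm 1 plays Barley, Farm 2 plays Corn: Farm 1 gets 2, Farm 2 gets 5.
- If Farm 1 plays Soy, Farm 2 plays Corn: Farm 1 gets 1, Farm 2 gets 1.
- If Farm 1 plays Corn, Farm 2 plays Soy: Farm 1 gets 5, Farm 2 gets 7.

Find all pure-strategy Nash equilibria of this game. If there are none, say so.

(Barley, Corn): Farm 1 can switch to Corn (2 → 3). Not NE.
(Barley, Soy): Farm 1 can switch to Corn (2 → 5). Not NE.
(Barley, Wheat): Farm 1 can switch to Corn (4 → 8). Not NE.
(Barley, Canola): Farm 1 can switch to Corn (2 → 5). Not NE.
(Corn, Corn): Farm 1 gets 3, best alternative 2; Farm 2 gets 9, best alternative 7. No profitable deviation — NE.
(Corn, Soy): Farm 2 can switch to Corn (7 → 9). Not NE.
(Corn, Wheat): Farm 2 can switch to Corn (4 → 9). Not NE.
(Corn, Canola): Farm 2 can switch to Corn (6 → 9). Not NE.
(Soy, Corn): Farm 1 can switch to Barley (1 → 2). Not NE.
(Soy, Soy): Farm 1 can switch to Corn (4 → 5). Not NE.
(Soy, Wheat): Farm 1 can switch to Corn (6 → 8). Not NE.
(The remaining 1 profile has a profitable deviation by the same check.)

Pure NE: (Corn, Corn)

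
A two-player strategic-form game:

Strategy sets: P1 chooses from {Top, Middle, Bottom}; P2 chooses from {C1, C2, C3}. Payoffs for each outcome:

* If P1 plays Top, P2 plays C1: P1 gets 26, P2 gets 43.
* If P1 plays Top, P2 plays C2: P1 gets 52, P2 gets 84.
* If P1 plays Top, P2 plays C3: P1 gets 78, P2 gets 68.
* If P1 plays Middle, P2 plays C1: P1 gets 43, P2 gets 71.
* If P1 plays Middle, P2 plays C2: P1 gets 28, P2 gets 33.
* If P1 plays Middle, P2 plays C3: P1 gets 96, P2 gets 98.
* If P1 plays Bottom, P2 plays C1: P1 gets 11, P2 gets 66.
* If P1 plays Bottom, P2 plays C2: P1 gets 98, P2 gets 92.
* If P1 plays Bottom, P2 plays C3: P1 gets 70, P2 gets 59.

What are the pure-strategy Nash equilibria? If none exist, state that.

(Middle, C3) and (Bottom, C2)

(Top, C1): P1 can switch to Middle (26 → 43). Not NE.
(Top, C2): P1 can switch to Bottom (52 → 98). Not NE.
(Top, C3): P1 can switch to Middle (78 → 96). Not NE.
(Middle, C1): P2 can switch to C3 (71 → 98). Not NE.
(Middle, C2): P1 can switch to Top (28 → 52). Not NE.
(Middle, C3): P1 gets 96, best alternative 78; P2 gets 98, best alternative 71. No profitable deviation — NE.
(Bottom, C1): P1 can switch to Top (11 → 26). Not NE.
(Bottom, C2): P1 gets 98, best alternative 52; P2 gets 92, best alternative 66. No profitable deviation — NE.
(The remaining 1 profile has a profitable deviation by the same check.)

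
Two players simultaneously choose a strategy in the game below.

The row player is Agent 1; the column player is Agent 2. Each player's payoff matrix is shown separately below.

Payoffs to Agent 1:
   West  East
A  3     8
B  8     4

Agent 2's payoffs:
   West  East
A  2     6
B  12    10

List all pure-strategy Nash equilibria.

The pure Nash equilibria are (A, East), (B, West).

Agent 1 against West: payoffs 3, 8 → best response B.
Agent 1 against East: payoffs 8, 4 → best response A.
Agent 2 against A: payoffs 2, 6 → best response East.
Agent 2 against B: payoffs 12, 10 → best response West.
Mutual best responses: (A, East); (B, West).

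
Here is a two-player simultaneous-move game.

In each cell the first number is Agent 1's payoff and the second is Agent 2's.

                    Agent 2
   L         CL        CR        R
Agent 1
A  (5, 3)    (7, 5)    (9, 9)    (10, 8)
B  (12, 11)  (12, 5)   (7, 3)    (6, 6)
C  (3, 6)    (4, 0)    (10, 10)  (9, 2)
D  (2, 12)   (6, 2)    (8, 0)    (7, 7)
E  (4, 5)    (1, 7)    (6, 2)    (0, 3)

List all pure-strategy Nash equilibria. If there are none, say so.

(B, L); (C, CR)

(A, L): Agent 1 can switch to B (5 → 12). Not NE.
(A, CL): Agent 1 can switch to B (7 → 12). Not NE.
(A, CR): Agent 1 can switch to C (9 → 10). Not NE.
(A, R): Agent 2 can switch to CR (8 → 9). Not NE.
(B, L): Agent 1 gets 12, best alternative 5; Agent 2 gets 11, best alternative 6. No profitable deviation — NE.
(B, CL): Agent 2 can switch to L (5 → 11). Not NE.
(B, CR): Agent 1 can switch to A (7 → 9). Not NE.
(B, R): Agent 1 can switch to A (6 → 10). Not NE.
(C, L): Agent 1 can switch to A (3 → 5). Not NE.
(C, CR): Agent 1 gets 10, best alternative 9; Agent 2 gets 10, best alternative 6. No profitable deviation — NE.
(The remaining 10 profiles each have a profitable deviation by the same check.)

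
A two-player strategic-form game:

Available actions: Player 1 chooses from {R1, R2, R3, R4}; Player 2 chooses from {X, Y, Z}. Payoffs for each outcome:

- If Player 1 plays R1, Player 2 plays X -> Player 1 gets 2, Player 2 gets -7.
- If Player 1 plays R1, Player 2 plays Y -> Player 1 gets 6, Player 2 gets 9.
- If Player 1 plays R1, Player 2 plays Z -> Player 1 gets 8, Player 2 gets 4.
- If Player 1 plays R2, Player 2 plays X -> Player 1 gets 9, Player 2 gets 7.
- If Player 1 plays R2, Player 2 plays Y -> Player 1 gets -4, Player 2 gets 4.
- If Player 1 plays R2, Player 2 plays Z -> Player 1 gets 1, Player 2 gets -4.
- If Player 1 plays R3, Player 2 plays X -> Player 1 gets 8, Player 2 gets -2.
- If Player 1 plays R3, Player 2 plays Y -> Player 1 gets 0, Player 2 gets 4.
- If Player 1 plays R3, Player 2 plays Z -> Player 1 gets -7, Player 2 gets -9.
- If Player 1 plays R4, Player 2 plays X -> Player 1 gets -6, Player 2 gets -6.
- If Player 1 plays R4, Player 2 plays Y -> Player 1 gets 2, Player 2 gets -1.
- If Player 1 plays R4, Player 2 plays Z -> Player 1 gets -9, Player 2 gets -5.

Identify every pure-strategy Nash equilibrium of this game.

Mark each player's best response to every combination of opponents' strategies; a profile where every player is best-responding is a pure Nash equilibrium.
Player 1 against X: payoffs 2, 9, 8, -6 → best response R2.
Player 1 against Y: payoffs 6, -4, 0, 2 → best response R1.
Player 1 against Z: payoffs 8, 1, -7, -9 → best response R1.
Player 2 against R1: payoffs -7, 9, 4 → best response Y.
Player 2 against R2: payoffs 7, 4, -4 → best response X.
Player 2 against R3: payoffs -2, 4, -9 → best response Y.
Player 2 against R4: payoffs -6, -1, -5 → best response Y.
Mutual best responses: (R1, Y); (R2, X).

Pure-strategy Nash equilibria: (R1, Y), (R2, X)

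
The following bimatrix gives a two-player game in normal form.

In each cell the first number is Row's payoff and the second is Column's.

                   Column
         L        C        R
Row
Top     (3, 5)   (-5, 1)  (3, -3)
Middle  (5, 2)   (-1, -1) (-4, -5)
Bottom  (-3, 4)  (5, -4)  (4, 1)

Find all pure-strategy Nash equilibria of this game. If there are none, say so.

(Middle, L)

Row against L: payoffs 3, 5, -3 → best response Middle.
Row against C: payoffs -5, -1, 5 → best response Bottom.
Row against R: payoffs 3, -4, 4 → best response Bottom.
Column against Top: payoffs 5, 1, -3 → best response L.
Column against Middle: payoffs 2, -1, -5 → best response L.
Column against Bottom: payoffs 4, -4, 1 → best response L.
Mutual best responses: (Middle, L).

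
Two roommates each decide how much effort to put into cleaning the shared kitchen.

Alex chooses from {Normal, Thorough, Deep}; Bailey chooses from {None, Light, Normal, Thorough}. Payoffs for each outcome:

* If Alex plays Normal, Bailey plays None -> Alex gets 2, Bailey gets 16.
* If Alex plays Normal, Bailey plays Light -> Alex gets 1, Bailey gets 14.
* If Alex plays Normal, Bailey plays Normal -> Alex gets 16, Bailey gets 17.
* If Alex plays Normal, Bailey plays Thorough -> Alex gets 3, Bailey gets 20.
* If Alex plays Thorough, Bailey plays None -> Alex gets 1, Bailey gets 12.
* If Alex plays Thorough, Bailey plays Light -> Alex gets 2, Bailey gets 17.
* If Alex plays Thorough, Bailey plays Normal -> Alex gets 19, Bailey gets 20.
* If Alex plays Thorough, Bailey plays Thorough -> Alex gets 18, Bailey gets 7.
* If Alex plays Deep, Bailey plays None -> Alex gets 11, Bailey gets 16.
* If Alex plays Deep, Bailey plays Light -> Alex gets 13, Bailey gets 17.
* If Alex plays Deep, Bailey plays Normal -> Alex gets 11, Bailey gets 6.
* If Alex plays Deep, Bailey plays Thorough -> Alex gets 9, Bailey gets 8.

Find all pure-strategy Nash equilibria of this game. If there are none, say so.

Mark each player's best response to every combination of opponents' strategies; a profile where every player is best-responding is a pure Nash equilibrium.
Alex against None: payoffs 2, 1, 11 → best response Deep.
Alex against Light: payoffs 1, 2, 13 → best response Deep.
Alex against Normal: payoffs 16, 19, 11 → best response Thorough.
Alex against Thorough: payoffs 3, 18, 9 → best response Thorough.
Bailey against Normal: payoffs 16, 14, 17, 20 → best response Thorough.
Bailey against Thorough: payoffs 12, 17, 20, 7 → best response Normal.
Bailey against Deep: payoffs 16, 17, 6, 8 → best response Light.
Mutual best responses: (Thorough, Normal); (Deep, Light).

(Thorough, Normal); (Deep, Light)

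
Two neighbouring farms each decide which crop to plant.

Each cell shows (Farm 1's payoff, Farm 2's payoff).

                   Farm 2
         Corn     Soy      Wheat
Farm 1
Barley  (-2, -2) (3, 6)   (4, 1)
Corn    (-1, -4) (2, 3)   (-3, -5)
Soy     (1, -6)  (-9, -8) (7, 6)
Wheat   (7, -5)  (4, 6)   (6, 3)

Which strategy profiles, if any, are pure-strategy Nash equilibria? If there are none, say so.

(Barley, Corn): Farm 1 can switch to Corn (-2 → -1). Not NE.
(Barley, Soy): Farm 1 can switch to Wheat (3 → 4). Not NE.
(Barley, Wheat): Farm 1 can switch to Soy (4 → 7). Not NE.
(Corn, Corn): Farm 1 can switch to Soy (-1 → 1). Not NE.
(Corn, Soy): Farm 1 can switch to Barley (2 → 3). Not NE.
(Corn, Wheat): Farm 1 can switch to Barley (-3 → 4). Not NE.
(Soy, Corn): Farm 1 can switch to Wheat (1 → 7). Not NE.
(Soy, Soy): Farm 1 can switch to Barley (-9 → 3). Not NE.
(Soy, Wheat): Farm 1 gets 7, best alternative 6; Farm 2 gets 6, best alternative -6. No profitable deviation — NE.
(Wheat, Soy): Farm 1 gets 4, best alternative 3; Farm 2 gets 6, best alternative 3. No profitable deviation — NE.
(The remaining 2 profiles each have a profitable deviation by the same check.)

(Soy, Wheat), (Wheat, Soy)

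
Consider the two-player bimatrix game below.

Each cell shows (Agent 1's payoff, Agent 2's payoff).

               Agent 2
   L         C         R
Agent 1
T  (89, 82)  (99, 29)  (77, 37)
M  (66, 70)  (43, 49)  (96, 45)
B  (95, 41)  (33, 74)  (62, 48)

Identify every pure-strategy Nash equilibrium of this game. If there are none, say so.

Mark each player's best response to every combination of opponents' strategies; a profile where every player is best-responding is a pure Nash equilibrium.
Agent 1 against L: payoffs 89, 66, 95 → best response B.
Agent 1 against C: payoffs 99, 43, 33 → best response T.
Agent 1 against R: payoffs 77, 96, 62 → best response M.
Agent 2 against T: payoffs 82, 29, 37 → best response L.
Agent 2 against M: payoffs 70, 49, 45 → best response L.
Agent 2 against B: payoffs 41, 74, 48 → best response C.
No profile is a mutual best response for all players.

No pure-strategy Nash equilibrium.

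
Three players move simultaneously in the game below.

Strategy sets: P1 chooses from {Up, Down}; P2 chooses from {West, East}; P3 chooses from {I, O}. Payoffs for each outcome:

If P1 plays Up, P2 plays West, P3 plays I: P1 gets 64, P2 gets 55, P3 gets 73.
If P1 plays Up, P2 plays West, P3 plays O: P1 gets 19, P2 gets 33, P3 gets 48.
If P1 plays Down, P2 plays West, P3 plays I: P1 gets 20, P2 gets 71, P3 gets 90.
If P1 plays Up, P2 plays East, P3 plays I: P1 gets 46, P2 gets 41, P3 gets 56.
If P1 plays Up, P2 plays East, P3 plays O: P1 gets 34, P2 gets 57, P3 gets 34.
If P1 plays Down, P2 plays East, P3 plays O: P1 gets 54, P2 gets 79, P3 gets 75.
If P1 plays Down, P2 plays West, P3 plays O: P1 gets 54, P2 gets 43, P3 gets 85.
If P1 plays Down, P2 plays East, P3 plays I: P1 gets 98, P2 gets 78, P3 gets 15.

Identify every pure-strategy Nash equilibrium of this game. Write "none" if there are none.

Pure-strategy Nash equilibria: (Up, West, I), (Down, East, O)

Mark each player's best response to every combination of opponents' strategies; a profile where every player is best-responding is a pure Nash equilibrium.
P1 against (West, I): payoffs 64, 20 → best response Up.
P1 against (West, O): payoffs 19, 54 → best response Down.
P1 against (East, I): payoffs 46, 98 → best response Down.
P1 against (East, O): payoffs 34, 54 → best response Down.
P2 against (Up, I): payoffs 55, 41 → best response West.
P2 against (Up, O): payoffs 33, 57 → best response East.
P2 against (Down, I): payoffs 71, 78 → best response East.
P2 against (Down, O): payoffs 43, 79 → best response East.
P3 against (Up, West): payoffs 73, 48 → best response I.
P3 against (Up, East): payoffs 56, 34 → best response I.
P3 against (Down, West): payoffs 90, 85 → best response I.
P3 against (Down, East): payoffs 15, 75 → best response O.
Mutual best responses: (Up, West, I); (Down, East, O).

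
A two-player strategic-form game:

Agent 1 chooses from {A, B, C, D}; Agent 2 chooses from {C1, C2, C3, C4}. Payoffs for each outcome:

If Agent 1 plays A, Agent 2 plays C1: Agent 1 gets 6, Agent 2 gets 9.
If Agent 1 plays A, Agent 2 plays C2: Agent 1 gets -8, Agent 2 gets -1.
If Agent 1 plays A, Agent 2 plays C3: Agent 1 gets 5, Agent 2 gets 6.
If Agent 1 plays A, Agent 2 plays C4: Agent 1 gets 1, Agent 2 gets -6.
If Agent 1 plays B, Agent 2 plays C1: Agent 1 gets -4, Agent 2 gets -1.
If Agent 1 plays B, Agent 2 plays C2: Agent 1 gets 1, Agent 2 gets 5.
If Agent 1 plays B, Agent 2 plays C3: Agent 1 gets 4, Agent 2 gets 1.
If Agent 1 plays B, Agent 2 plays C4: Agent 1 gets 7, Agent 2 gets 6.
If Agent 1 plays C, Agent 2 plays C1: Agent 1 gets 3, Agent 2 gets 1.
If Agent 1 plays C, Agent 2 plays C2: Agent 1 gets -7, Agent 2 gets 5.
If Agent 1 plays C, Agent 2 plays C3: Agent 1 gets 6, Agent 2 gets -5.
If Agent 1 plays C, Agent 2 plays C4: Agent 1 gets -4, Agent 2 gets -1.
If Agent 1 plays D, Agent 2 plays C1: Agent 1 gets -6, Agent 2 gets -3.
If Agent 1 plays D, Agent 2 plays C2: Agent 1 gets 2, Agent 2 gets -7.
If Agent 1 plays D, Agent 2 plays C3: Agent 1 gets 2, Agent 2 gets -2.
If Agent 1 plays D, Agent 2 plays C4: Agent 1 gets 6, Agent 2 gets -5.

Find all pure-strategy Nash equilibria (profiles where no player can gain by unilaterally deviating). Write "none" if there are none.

The pure Nash equilibria are (A, C1) and (B, C4).

Mark each player's best response to every combination of opponents' strategies; a profile where every player is best-responding is a pure Nash equilibrium.
Agent 1 against C1: payoffs 6, -4, 3, -6 → best response A.
Agent 1 against C2: payoffs -8, 1, -7, 2 → best response D.
Agent 1 against C3: payoffs 5, 4, 6, 2 → best response C.
Agent 1 against C4: payoffs 1, 7, -4, 6 → best response B.
Agent 2 against A: payoffs 9, -1, 6, -6 → best response C1.
Agent 2 against B: payoffs -1, 5, 1, 6 → best response C4.
Agent 2 against C: payoffs 1, 5, -5, -1 → best response C2.
Agent 2 against D: payoffs -3, -7, -2, -5 → best response C3.
Mutual best responses: (A, C1); (B, C4).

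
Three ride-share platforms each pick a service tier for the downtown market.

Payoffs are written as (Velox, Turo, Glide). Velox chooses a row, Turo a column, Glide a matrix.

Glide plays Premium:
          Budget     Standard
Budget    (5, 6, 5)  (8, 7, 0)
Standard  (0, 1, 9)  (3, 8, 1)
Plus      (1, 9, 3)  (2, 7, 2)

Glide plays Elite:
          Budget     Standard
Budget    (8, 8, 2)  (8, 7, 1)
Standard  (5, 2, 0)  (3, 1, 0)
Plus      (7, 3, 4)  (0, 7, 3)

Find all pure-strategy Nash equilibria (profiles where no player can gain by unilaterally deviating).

No pure-strategy Nash equilibrium.

Velox against (Budget, Premium): payoffs 5, 0, 1 → best response Budget.
Velox against (Budget, Elite): payoffs 8, 5, 7 → best response Budget.
Velox against (Standard, Premium): payoffs 8, 3, 2 → best response Budget.
Velox against (Standard, Elite): payoffs 8, 3, 0 → best response Budget.
Turo against (Budget, Premium): payoffs 6, 7 → best response Standard.
Turo against (Budget, Elite): payoffs 8, 7 → best response Budget.
Turo against (Standard, Premium): payoffs 1, 8 → best response Standard.
Turo against (Standard, Elite): payoffs 2, 1 → best response Budget.
Turo against (Plus, Premium): payoffs 9, 7 → best response Budget.
Turo against (Plus, Elite): payoffs 3, 7 → best response Standard.
Glide against (Budget, Budget): payoffs 5, 2 → best response Premium.
Glide against (Budget, Standard): payoffs 0, 1 → best response Elite.
Glide against (Standard, Budget): payoffs 9, 0 → best response Premium.
Glide against (Standard, Standard): payoffs 1, 0 → best response Premium.
Glide against (Plus, Budget): payoffs 3, 4 → best response Elite.
Glide against (Plus, Standard): payoffs 2, 3 → best response Elite.
No profile is a mutual best response for all players.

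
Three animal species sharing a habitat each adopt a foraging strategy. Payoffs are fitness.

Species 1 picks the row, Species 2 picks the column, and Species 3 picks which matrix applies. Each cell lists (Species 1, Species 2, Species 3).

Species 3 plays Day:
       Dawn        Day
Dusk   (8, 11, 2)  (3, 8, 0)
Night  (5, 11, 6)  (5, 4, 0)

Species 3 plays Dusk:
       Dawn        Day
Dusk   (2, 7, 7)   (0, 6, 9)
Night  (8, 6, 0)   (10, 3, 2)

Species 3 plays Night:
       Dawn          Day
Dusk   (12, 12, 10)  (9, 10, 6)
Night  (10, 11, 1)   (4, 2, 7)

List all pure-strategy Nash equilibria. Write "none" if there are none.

Species 1 against (Dawn, Day): payoffs 8, 5 → best response Dusk.
Species 1 against (Dawn, Dusk): payoffs 2, 8 → best response Night.
Species 1 against (Dawn, Night): payoffs 12, 10 → best response Dusk.
Species 1 against (Day, Day): payoffs 3, 5 → best response Night.
Species 1 against (Day, Dusk): payoffs 0, 10 → best response Night.
Species 1 against (Day, Night): payoffs 9, 4 → best response Dusk.
Species 2 against (Dusk, Day): payoffs 11, 8 → best response Dawn.
Species 2 against (Dusk, Dusk): payoffs 7, 6 → best response Dawn.
Species 2 against (Dusk, Night): payoffs 12, 10 → best response Dawn.
Species 2 against (Night, Day): payoffs 11, 4 → best response Dawn.
Species 2 against (Night, Dusk): payoffs 6, 3 → best response Dawn.
Species 2 against (Night, Night): payoffs 11, 2 → best response Dawn.
Species 3 against (Dusk, Dawn): payoffs 2, 7, 10 → best response Night.
Species 3 against (Dusk, Day): payoffs 0, 9, 6 → best response Dusk.
Species 3 against (Night, Dawn): payoffs 6, 0, 1 → best response Day.
Species 3 against (Night, Day): payoffs 0, 2, 7 → best response Night.
Mutual best responses: (Dusk, Dawn, Night).

(Dusk, Dawn, Night)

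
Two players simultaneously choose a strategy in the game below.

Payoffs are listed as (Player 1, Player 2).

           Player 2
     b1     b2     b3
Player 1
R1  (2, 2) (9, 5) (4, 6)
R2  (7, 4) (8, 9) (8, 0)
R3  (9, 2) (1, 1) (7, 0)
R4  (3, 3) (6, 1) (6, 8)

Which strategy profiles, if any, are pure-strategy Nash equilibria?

(R3, b1)

Player 1 against b1: payoffs 2, 7, 9, 3 → best response R3.
Player 1 against b2: payoffs 9, 8, 1, 6 → best response R1.
Player 1 against b3: payoffs 4, 8, 7, 6 → best response R2.
Player 2 against R1: payoffs 2, 5, 6 → best response b3.
Player 2 against R2: payoffs 4, 9, 0 → best response b2.
Player 2 against R3: payoffs 2, 1, 0 → best response b1.
Player 2 against R4: payoffs 3, 1, 8 → best response b3.
Mutual best responses: (R3, b1).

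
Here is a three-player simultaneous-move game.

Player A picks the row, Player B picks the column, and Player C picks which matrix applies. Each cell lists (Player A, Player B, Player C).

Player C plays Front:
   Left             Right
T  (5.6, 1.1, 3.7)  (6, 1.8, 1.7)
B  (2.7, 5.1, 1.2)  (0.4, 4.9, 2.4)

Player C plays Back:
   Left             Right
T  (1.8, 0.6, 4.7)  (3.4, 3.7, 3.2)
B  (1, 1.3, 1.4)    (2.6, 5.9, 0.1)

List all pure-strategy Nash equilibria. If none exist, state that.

Player A against (Left, Front): payoffs 5.6, 2.7 → best response T.
Player A against (Left, Back): payoffs 1.8, 1 → best response T.
Player A against (Right, Front): payoffs 6, 0.4 → best response T.
Player A against (Right, Back): payoffs 3.4, 2.6 → best response T.
Player B against (T, Front): payoffs 1.1, 1.8 → best response Right.
Player B against (T, Back): payoffs 0.6, 3.7 → best response Right.
Player B against (B, Front): payoffs 5.1, 4.9 → best response Left.
Player B against (B, Back): payoffs 1.3, 5.9 → best response Right.
Player C against (T, Left): payoffs 3.7, 4.7 → best response Back.
Player C against (T, Right): payoffs 1.7, 3.2 → best response Back.
Player C against (B, Left): payoffs 1.2, 1.4 → best response Back.
Player C against (B, Right): payoffs 2.4, 0.1 → best response Front.
Mutual best responses: (T, Right, Back).

(T, Right, Back)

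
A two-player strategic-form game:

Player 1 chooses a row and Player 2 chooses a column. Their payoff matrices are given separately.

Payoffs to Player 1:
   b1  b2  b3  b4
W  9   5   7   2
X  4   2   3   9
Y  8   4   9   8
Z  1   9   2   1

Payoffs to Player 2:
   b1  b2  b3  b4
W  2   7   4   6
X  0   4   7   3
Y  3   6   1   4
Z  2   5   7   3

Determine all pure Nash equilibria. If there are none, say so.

This game has no pure Nash equilibrium.

(W, b1): Player 2 can switch to b2 (2 → 7). Not NE.
(W, b2): Player 1 can switch to Z (5 → 9). Not NE.
(W, b3): Player 1 can switch to Y (7 → 9). Not NE.
(W, b4): Player 1 can switch to X (2 → 9). Not NE.
(X, b1): Player 1 can switch to W (4 → 9). Not NE.
(X, b2): Player 1 can switch to W (2 → 5). Not NE.
(The remaining 10 profiles each have a profitable deviation by the same check.)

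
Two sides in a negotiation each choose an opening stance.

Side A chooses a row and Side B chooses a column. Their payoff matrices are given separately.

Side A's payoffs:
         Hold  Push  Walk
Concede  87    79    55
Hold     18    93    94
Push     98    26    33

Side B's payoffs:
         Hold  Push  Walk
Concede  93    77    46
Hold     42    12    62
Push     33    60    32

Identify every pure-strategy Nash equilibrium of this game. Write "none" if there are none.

(Hold, Walk)

Mark each player's best response to every combination of opponents' strategies; a profile where every player is best-responding is a pure Nash equilibrium.
Side A against Hold: payoffs 87, 18, 98 → best response Push.
Side A against Push: payoffs 79, 93, 26 → best response Hold.
Side A against Walk: payoffs 55, 94, 33 → best response Hold.
Side B against Concede: payoffs 93, 77, 46 → best response Hold.
Side B against Hold: payoffs 42, 12, 62 → best response Walk.
Side B against Push: payoffs 33, 60, 32 → best response Push.
Mutual best responses: (Hold, Walk).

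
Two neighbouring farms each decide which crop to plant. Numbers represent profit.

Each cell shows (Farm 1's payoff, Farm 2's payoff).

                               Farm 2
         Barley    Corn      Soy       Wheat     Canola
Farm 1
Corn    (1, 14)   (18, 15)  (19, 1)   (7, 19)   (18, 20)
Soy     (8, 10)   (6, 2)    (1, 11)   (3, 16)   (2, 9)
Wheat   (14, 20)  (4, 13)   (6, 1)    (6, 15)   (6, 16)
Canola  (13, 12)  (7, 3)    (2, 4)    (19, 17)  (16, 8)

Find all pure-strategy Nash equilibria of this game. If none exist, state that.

The pure Nash equilibria are (Corn, Canola); (Wheat, Barley); (Canola, Wheat).

Farm 1 against Barley: payoffs 1, 8, 14, 13 → best response Wheat.
Farm 1 against Corn: payoffs 18, 6, 4, 7 → best response Corn.
Farm 1 against Soy: payoffs 19, 1, 6, 2 → best response Corn.
Farm 1 against Wheat: payoffs 7, 3, 6, 19 → best response Canola.
Farm 1 against Canola: payoffs 18, 2, 6, 16 → best response Corn.
Farm 2 against Corn: payoffs 14, 15, 1, 19, 20 → best response Canola.
Farm 2 against Soy: payoffs 10, 2, 11, 16, 9 → best response Wheat.
Farm 2 against Wheat: payoffs 20, 13, 1, 15, 16 → best response Barley.
Farm 2 against Canola: payoffs 12, 3, 4, 17, 8 → best response Wheat.
Mutual best responses: (Corn, Canola); (Wheat, Barley); (Canola, Wheat).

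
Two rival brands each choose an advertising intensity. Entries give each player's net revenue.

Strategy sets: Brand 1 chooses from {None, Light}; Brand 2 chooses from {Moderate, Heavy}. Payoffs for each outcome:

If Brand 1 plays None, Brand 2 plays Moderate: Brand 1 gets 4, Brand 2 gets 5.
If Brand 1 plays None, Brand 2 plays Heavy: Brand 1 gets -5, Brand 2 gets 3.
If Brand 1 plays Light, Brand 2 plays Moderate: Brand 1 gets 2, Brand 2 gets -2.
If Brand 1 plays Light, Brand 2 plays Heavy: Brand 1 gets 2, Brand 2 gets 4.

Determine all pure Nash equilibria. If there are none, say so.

The pure Nash equilibria are (None, Moderate) and (Light, Heavy).

(None, Moderate): Brand 1 gets 4, best alternative 2; Brand 2 gets 5, best alternative 3. No profitable deviation — NE.
(None, Heavy): Brand 1 can switch to Light (-5 → 2). Not NE.
(Light, Moderate): Brand 1 can switch to None (2 → 4). Not NE.
(Light, Heavy): Brand 1 gets 2, best alternative -5; Brand 2 gets 4, best alternative -2. No profitable deviation — NE.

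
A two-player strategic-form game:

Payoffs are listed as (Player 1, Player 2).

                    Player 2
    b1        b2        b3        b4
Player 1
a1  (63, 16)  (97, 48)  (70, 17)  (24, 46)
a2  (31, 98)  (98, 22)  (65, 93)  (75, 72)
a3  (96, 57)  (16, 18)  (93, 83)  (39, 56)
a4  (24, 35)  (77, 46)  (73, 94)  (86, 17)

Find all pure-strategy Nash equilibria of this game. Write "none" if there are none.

For each player, find the best response to each opponent profile; mutual best responses are the pure NE.
Player 1 against b1: payoffs 63, 31, 96, 24 → best response a3.
Player 1 against b2: payoffs 97, 98, 16, 77 → best response a2.
Player 1 against b3: payoffs 70, 65, 93, 73 → best response a3.
Player 1 against b4: payoffs 24, 75, 39, 86 → best response a4.
Player 2 against a1: payoffs 16, 48, 17, 46 → best response b2.
Player 2 against a2: payoffs 98, 22, 93, 72 → best response b1.
Player 2 against a3: payoffs 57, 18, 83, 56 → best response b3.
Player 2 against a4: payoffs 35, 46, 94, 17 → best response b3.
Mutual best responses: (a3, b3).

Pure NE: (a3, b3)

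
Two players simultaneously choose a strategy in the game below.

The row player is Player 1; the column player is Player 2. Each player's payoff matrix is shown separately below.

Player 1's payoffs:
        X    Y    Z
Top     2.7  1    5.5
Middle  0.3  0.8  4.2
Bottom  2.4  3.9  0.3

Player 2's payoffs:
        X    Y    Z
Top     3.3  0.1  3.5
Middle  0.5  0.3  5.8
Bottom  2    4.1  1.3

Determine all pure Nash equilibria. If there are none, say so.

Player 1 against X: payoffs 2.7, 0.3, 2.4 → best response Top.
Player 1 against Y: payoffs 1, 0.8, 3.9 → best response Bottom.
Player 1 against Z: payoffs 5.5, 4.2, 0.3 → best response Top.
Player 2 against Top: payoffs 3.3, 0.1, 3.5 → best response Z.
Player 2 against Middle: payoffs 0.5, 0.3, 5.8 → best response Z.
Player 2 against Bottom: payoffs 2, 4.1, 1.3 → best response Y.
Mutual best responses: (Top, Z); (Bottom, Y).

The pure Nash equilibria are (Top, Z) and (Bottom, Y).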